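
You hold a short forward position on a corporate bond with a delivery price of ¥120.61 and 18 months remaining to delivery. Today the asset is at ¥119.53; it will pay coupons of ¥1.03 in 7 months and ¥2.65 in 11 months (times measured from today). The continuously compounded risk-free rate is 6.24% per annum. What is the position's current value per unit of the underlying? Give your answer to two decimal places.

-¥6.20

PV(remaining coupons) I = 1.03·e^(−0.0624·7/12) + 2.65·e^(−0.0624·11/12) = 3.4959
Current forward F = (S − I)·e^(rT) = (119.53 − 3.4959)·e^(0.0624·18/12) = 116.0341 × 1.098120 = 127.4194
Value (long) = (F − K)·e^(−rT) = (127.4194 − 120.61) × 0.910647 = 6.2010
Short position value = −(long value) = -¥6.20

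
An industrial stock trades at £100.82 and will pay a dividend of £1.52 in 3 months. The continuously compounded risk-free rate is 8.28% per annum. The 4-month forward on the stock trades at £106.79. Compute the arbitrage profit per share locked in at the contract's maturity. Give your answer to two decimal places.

£4.68 per share

PV(dividends) I = 1.52·e^(−0.0828·3/12) = 1.4889
Fair forward F* = (S − I)·e^(rT) = (100.82 − 1.4889)·e^0.027600 = 99.3311 × 1.027984 = 102.1108
Market £106.79 > fair 102.1108: forward overpriced → cash-and-carry (borrow at r, buy the stock and collect the dividends, short the forward).
Profit at T = |F_mkt − F*| = |106.79 − 102.1108| = £4.68 per share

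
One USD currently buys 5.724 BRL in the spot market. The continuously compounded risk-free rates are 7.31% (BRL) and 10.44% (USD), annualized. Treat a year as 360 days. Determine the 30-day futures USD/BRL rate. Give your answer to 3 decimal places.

F = S·e^((r_BRL − r_USD)T) = 5.724 · e^((0.0731 − 0.1044) × 30/360)
= 5.724 · e^-0.002608 = 5.724 × 0.997395
F = 5.709 BRL per USD

5.709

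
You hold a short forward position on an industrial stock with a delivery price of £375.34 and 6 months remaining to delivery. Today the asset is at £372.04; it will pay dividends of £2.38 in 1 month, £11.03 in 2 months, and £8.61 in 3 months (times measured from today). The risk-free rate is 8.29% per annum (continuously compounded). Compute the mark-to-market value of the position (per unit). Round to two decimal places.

PV(remaining dividends) I = 2.38·e^(−0.0829·1/12) + 11.03·e^(−0.0829·2/12) + 8.61·e^(−0.0829·3/12) = 21.6757
Current forward F = (S − I)·e^(rT) = (372.04 − 21.6757)·e^(0.0829·6/12) = 350.3643 × 1.042321 = 365.1921
Value (long) = (F − K)·e^(−rT) = (365.1921 − 375.34) × 0.959397 = -9.7359
Short position value = −(long value) = £9.74

£9.74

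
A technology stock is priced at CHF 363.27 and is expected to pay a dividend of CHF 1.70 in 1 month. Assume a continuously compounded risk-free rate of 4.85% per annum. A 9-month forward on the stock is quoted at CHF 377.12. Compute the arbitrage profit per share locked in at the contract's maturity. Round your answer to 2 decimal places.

CHF 2.15 per share

PV(dividends) I = 1.70·e^(−0.0485·1/12) = 1.6931
Fair forward F* = (S − I)·e^(rT) = (363.27 − 1.6931)·e^0.036375 = 361.5769 × 1.037045 = 374.9715
Market CHF 377.12 > fair 374.9715: forward overpriced → cash-and-carry (borrow at r, buy the stock and collect the dividends, short the forward).
Profit at T = |F_mkt − F*| = |377.12 − 374.9715| = CHF 2.15 per share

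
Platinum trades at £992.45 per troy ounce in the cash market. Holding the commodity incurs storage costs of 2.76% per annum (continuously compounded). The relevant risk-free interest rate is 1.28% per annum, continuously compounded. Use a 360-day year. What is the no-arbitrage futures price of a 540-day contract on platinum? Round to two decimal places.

£1,054.45 per troy ounce

Net carry = r + u − y = 0.0128 + 0.0276 − 0.0000 = 0.0404
F = S·e^((r+u−y)T) = 992.45 · e^(0.0404 × 540/360) = 992.45 · e^0.060600
= 992.45 × 1.062474 = £1,054.45 per troy ounce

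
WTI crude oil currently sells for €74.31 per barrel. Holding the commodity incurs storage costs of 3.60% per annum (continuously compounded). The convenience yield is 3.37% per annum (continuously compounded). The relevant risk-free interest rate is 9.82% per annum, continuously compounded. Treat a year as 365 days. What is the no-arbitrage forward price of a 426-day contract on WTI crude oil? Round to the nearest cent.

Net carry = r + u − y = 0.0982 + 0.0360 − 0.0337 = 0.1005
F = S·e^((r+u−y)T) = 74.31 · e^(0.1005 × 426/365) = 74.31 · e^0.117296
= 74.31 × 1.124452 = €83.56 per barrel

€83.56 per barrel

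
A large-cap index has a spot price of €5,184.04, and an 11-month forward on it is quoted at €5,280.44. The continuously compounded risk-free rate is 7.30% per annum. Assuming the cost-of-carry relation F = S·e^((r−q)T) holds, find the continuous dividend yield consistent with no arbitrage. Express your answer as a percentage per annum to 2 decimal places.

From F = S·e^((r−q)T): (r − q) = ln(F/S)/T
ln(5280.44/5184.04) = ln(1.018596) = 0.018425
(r − q) = 0.018425 / (11/12) = 0.020100
q = r − ln(F/S)/T = 0.0730 − 0.020100 = 0.052900
q = 5.29%

5.29%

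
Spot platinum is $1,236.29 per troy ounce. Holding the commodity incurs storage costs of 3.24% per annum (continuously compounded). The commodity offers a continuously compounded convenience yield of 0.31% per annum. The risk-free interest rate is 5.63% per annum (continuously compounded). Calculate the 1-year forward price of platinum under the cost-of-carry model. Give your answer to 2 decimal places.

$1,346.78 per troy ounce

Net carry = r + u − y = 0.0563 + 0.0324 − 0.0031 = 0.0856
F = S·e^((r+u−y)T) = 1236.29 · e^(0.0856 × 12/12) = 1236.29 · e^0.08560000
= 1236.29 × 1.08937049 = $1,346.78 per troy ounce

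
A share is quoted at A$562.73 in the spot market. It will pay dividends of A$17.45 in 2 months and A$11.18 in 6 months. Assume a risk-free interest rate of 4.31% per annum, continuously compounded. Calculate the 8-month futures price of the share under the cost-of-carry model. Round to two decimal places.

PV(dividends) I = 17.45·e^(−0.0431·2/12) + 11.18·e^(−0.0431·6/12)
I = 17.3251 + 10.9416 = 28.2667
F = (S − I)·e^(rT) = (562.73 − 28.2667) · e^(0.0431·8/12)
= 534.4633 · e^0.028733 = 534.4633 × 1.029150 = A$550.04

A$550.04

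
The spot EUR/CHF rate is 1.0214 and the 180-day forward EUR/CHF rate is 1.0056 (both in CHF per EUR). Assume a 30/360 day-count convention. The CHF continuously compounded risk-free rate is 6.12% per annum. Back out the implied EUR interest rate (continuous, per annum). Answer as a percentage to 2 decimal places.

9.24%

F = S·e^((r_CHF − r_EUR)T) ⇒ r_EUR = r_CHF − ln(F/S)/T
ln(1.0056/1.0214) = -0.015590; /(180/360) = -0.031180
r_EUR = 0.0612 + 0.031180 = 0.092380
r_EUR = 9.24%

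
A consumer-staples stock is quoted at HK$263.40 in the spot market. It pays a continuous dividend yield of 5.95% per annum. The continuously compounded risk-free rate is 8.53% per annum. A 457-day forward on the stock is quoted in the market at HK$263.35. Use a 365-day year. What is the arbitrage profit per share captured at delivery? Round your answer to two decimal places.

HK$8.70 per share

Fair forward: F* = S·e^(carry·T), with carry = (r − q) = 0.0853 − 0.0595 = 0.0258
F* = 263.40 · e^(0.0258 × 457/365) = 263.40 · e^0.032303 = 263.40 × 1.032830 = HK$272.0474
Market HK$263.35 < fair HK$272.0474: forward underpriced → reverse cash-and-carry (short spot, go long the forward).
At maturity, profit = |F_mkt − F*| = |263.35 − 272.0474| = HK$8.70 per share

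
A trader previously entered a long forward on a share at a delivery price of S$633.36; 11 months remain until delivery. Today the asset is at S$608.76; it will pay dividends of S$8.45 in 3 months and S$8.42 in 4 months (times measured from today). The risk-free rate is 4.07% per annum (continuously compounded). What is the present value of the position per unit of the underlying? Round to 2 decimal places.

-S$18.08

PV(remaining dividends) I = 8.45·e^(−0.0407·3/12) + 8.42·e^(−0.0407·4/12) = 16.6710
Current forward F = (S − I)·e^(rT) = (608.76 − 16.6710)·e^(0.0407·11/12) = 592.0890 × 1.038013 = 614.5961
Value (long) = (F − K)·e^(−rT) = (614.5961 − 633.36) × 0.963379 = -18.0767
Value = -S$18.08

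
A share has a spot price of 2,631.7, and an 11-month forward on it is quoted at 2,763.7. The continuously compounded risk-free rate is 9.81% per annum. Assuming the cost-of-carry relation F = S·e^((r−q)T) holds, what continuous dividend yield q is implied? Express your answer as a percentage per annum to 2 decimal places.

From F = S·e^((r−q)T): (r − q) = ln(F/S)/T
ln(2763.7/2631.7) = ln(1.050158) = 0.048941
(r − q) = 0.048941 / (11/12) = 0.053390
q = r − ln(F/S)/T = 0.0981 − 0.053390 = 0.044710
q = 4.47%

4.47%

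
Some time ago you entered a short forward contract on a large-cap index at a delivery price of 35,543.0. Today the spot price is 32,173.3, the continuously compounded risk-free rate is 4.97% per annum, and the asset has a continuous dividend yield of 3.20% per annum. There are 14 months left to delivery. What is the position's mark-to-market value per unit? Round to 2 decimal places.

Current fair forward for the remaining 14 months: F = S·e^((r − q)·T), (r − q) = 0.0497 − 0.0320 = 0.0177
F = 32173.3 · e^(0.0177 × 14/12) = 32173.3 × 1.02086469 = 32844.5859
Value of long forward = (F − K)·e^(−rT) = (32844.5859 − 35543.0) · e^(−0.0497·14/12)
= -2698.4141 × 0.94366568 = -2546.40
Short position value = −(long value) = 2546.40

2546.40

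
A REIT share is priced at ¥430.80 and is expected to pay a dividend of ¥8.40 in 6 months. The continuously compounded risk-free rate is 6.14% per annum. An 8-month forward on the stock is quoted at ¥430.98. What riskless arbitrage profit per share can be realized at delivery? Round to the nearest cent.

PV(dividends) I = 8.40·e^(−0.0614·6/12) = 8.1460
Fair forward F* = (S − I)·e^(rT) = (430.80 − 8.1460)·e^0.040933 = 422.6540 × 1.041782 = 440.3133
Market ¥430.98 < fair 440.3133: forward underpriced → reverse cash-and-carry (short the stock, invest proceeds at r, pay the dividends, go long the forward).
Profit at T = |F_mkt − F*| = |430.98 − 440.3133| = ¥9.33 per share

¥9.33 per share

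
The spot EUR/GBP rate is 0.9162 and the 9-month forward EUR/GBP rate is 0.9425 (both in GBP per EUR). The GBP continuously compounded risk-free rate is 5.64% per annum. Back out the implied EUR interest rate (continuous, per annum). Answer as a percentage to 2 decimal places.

1.87%

F = S·e^((r_GBP − r_EUR)T) ⇒ r_EUR = r_GBP − ln(F/S)/T
ln(0.9425/0.9162) = 0.028301; /(9/12) = 0.037735
r_EUR = 0.0564 − 0.037735 = 0.018665
r_EUR = 1.87%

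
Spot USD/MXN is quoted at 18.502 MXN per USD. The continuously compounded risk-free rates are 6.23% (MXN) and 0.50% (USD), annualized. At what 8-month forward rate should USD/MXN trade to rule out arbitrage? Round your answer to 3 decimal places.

19.222

F = S·e^((r_MXN − r_USD)T) = 18.502 · e^((0.0623 − 0.0050) × 8/12)
= 18.502 · e^0.038200 = 18.502 × 1.038939
F = 19.222 MXN per USD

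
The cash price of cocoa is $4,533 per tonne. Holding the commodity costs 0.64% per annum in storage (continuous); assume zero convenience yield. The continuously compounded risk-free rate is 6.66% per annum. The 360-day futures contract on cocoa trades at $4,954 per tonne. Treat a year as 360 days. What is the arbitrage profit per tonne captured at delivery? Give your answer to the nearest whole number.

$78 per tonne

Fair futures: F* = S·e^(carry·T), with carry = (r + u) = 0.0666 + 0.0064 = 0.0730
F* = 4533 · e^(0.0730 × 360/360) = 4533 · e^0.073000 = 4533 × 1.075731 = $4876.2886
Market $4954 > fair $4876.2886: forward overpriced → cash-and-carry (buy spot, short the forward).
At maturity, profit = |F_mkt − F*| = |4954 − 4876.2886| = $78 per tonne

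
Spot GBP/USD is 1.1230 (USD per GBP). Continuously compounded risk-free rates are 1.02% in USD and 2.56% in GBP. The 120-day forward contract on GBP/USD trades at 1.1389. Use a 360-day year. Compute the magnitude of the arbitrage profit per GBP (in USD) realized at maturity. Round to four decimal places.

Fair forward: F* = S·e^(carry·T), with carry = (r_USD − r_GBP) = 0.0102 − 0.0256 = -0.0154
F* = 1.1230 · e^(-0.0154 × 120/360) = 1.1230 · e^-0.005133 = 1.1230 × 0.994880 = 1.1173
Market 1.1389 > fair 1.1173: forward overpriced → cash-and-carry (buy spot, short the forward).
At maturity, profit = |F_mkt − F*| = |1.1389 − 1.1173| = 0.0216 per GBP (in USD)

0.0216 per GBP (in USD)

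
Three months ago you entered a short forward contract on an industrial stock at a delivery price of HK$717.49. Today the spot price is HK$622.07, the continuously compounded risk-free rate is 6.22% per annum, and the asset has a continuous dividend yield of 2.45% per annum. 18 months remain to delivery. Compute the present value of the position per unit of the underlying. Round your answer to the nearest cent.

HK$53.95

Current fair forward for the remaining 18 months: F = S·e^((r − q)·T), (r − q) = 0.0622 − 0.0245 = 0.0377
F = 622.07 · e^(0.0377 × 18/12) = 622.07 × 1.058180 = 658.2620
Value of long forward = (F − K)·e^(−rT) = (658.2620 − 717.49) · e^(−0.0622·18/12)
= -59.2280 × 0.910920 = -53.95
Short position value = −(long value) = HK$53.95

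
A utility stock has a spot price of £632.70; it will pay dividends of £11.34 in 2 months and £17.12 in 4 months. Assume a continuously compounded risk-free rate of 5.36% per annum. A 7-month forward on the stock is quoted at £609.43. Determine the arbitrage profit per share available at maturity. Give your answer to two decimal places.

PV(dividends) I = 11.34·e^(−0.0536·2/12) + 17.12·e^(−0.0536·4/12) = 28.0560
Fair forward F* = (S − I)·e^(rT) = (632.70 − 28.0560)·e^0.031267 = 604.6440 × 1.031761 = 623.8481
Market £609.43 < fair 623.8481: forward underpriced → reverse cash-and-carry (short the stock, invest proceeds at r, pay the dividends, go long the forward).
Profit at T = |F_mkt − F*| = |609.43 − 623.8481| = £14.42 per share

£14.42 per share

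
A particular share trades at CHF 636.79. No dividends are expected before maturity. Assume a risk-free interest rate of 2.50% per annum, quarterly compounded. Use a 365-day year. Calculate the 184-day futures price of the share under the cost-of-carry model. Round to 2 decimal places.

F = S · (1+r/4)^(4T)
= 636.79 × 1.012643
F = CHF 644.84

CHF 644.84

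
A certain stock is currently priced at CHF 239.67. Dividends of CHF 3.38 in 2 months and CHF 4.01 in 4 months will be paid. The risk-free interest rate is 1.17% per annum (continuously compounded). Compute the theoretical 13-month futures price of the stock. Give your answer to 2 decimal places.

PV(dividends) I = 3.38·e^(−0.0117·2/12) + 4.01·e^(−0.0117·4/12)
I = 3.3734 + 3.9944 = 7.3678
F = (S − I)·e^(rT) = (239.67 − 7.3678) · e^(0.0117·13/12)
= 232.3022 · e^0.012675 = 232.3022 × 1.012756 = CHF 235.27

CHF 235.27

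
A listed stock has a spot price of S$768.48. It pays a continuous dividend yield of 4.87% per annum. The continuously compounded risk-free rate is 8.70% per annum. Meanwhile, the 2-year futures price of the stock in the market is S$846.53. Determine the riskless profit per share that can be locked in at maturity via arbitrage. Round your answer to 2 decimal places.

Fair futures: F* = S·e^(carry·T), with carry = (r − q) = 0.0870 − 0.0487 = 0.0383
F* = 768.48 · e^(0.0383 × 2) = 768.48 · e^0.076600 = 768.48 × 1.079610 = S$829.6587
Market S$846.53 > fair S$829.6587: forward overpriced → cash-and-carry (buy spot, short the forward).
At maturity, profit = |F_mkt − F*| = |846.53 − 829.6587| = S$16.87 per share

S$16.87 per share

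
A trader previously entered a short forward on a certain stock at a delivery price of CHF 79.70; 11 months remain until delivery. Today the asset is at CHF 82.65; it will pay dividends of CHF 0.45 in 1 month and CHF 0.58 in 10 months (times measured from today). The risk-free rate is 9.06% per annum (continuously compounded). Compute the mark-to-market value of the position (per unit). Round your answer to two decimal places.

-CHF 8.32

PV(remaining dividends) I = 0.45·e^(−0.0906·1/12) + 0.58·e^(−0.0906·10/12) = 0.9844
Current forward F = (S − I)·e^(rT) = (82.65 − 0.9844)·e^(0.0906·11/12) = 81.6656 × 1.086596 = 88.7375
Value (long) = (F − K)·e^(−rT) = (88.7375 − 79.70) × 0.920305 = 8.3173
Short position value = −(long value) = -CHF 8.32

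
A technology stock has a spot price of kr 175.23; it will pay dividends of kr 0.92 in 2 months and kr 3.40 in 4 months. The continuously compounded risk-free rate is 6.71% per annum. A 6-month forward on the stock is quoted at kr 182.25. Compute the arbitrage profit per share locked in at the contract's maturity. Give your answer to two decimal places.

PV(dividends) I = 0.92·e^(−0.0671·2/12) + 3.40·e^(−0.0671·4/12) = 4.2346
Fair forward F* = (S − I)·e^(rT) = (175.23 − 4.2346)·e^0.033550 = 170.9954 × 1.034119 = 176.8296
Market kr 182.25 > fair 176.8296: forward overpriced → cash-and-carry (borrow at r, buy the stock and collect the dividends, short the forward).
Profit at T = |F_mkt − F*| = |182.25 − 176.8296| = kr 5.42 per share

kr 5.42 per share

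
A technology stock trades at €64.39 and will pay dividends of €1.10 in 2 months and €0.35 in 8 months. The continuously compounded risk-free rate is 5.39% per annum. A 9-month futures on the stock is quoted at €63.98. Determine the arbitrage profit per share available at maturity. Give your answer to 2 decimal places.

€1.58 per share

PV(dividends) I = 1.10·e^(−0.0539·2/12) + 0.35·e^(−0.0539·8/12) = 1.4278
Fair futures F* = (S − I)·e^(rT) = (64.39 − 1.4278)·e^0.040425 = 62.9622 × 1.041253 = 65.5596
Market €63.98 < fair 65.5596: forward underpriced → reverse cash-and-carry (short the stock, invest proceeds at r, pay the dividends, go long the forward).
Profit at T = |F_mkt − F*| = |63.98 − 65.5596| = €1.58 per share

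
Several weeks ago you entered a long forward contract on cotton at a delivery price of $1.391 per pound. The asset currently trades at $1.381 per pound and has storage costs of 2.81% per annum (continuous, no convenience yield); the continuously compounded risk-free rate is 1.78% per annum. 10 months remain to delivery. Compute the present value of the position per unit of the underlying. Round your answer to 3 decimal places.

Current fair forward for the remaining 10 months: F = S·e^((r + u)·T), (r + u) = 0.0178 + 0.0281 = 0.0459
F = 1.381 · e^(0.0459 × 10/12) = 1.381 × 1.038991 = 1.4348
Value of long forward = (F − K)·e^(−rT) = (1.4348 − 1.391) · e^(−0.0178·10/12)
= 0.0438 × 0.985276 = 0.043

$0.043 per pound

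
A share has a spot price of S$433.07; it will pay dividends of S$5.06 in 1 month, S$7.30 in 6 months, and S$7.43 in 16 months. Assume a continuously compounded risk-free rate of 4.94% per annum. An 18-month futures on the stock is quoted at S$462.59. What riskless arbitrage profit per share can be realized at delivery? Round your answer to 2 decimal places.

PV(dividends) I = 5.06·e^(−0.0494·1/12) + 7.30·e^(−0.0494·6/12) + 7.43·e^(−0.0494·16/12) = 19.1175
Fair futures F* = (S − I)·e^(rT) = (433.07 − 19.1175)·e^0.074100 = 413.9525 × 1.076914 = 445.7912
Market S$462.59 > fair 445.7912: forward overpriced → cash-and-carry (borrow at r, buy the stock and collect the dividends, short the forward).
Profit at T = |F_mkt − F*| = |462.59 − 445.7912| = S$16.80 per share

S$16.80 per share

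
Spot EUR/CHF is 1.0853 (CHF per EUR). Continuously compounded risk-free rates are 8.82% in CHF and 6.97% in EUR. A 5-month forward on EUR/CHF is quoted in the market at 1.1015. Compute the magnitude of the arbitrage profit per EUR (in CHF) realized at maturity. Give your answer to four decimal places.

0.0078 per EUR (in CHF)

Fair forward: F* = S·e^(carry·T), with carry = (r_CHF − r_EUR) = 0.0882 − 0.0697 = 0.0185
F* = 1.0853 · e^(0.0185 × 5/12) = 1.0853 · e^0.007708 = 1.0853 × 1.007738 = 1.0937
Market 1.1015 > fair 1.0937: forward overpriced → cash-and-carry (buy spot, short the forward).
At maturity, profit = |F_mkt − F*| = |1.1015 − 1.0937| = 0.0078 per EUR (in CHF)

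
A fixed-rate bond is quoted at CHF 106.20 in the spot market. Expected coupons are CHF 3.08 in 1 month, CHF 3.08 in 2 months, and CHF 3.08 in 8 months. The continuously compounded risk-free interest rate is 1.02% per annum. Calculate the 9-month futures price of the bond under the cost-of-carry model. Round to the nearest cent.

CHF 97.73

PV(coupons) I = 3.08·e^(−0.0102·1/12) + 3.08·e^(−0.0102·2/12) + 3.08·e^(−0.0102·8/12)
I = 3.0774 + 3.0748 + 3.0591 = 9.2113
F = (S − I)·e^(rT) = (106.20 − 9.2113) · e^(0.0102·9/12)
= 96.9887 · e^0.007650 = 96.9887 × 1.007679 = CHF 97.73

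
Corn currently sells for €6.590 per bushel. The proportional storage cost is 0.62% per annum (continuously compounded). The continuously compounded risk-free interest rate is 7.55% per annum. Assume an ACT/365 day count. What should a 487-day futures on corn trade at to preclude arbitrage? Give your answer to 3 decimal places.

€7.349 per bushel

Net carry = r + u − y = 0.0755 + 0.0062 − 0.0000 = 0.0817
F = S·e^((r+u−y)T) = 6.590 · e^(0.0817 × 487/365) = 6.590 · e^0.109008
= 6.590 × 1.115171 = €7.349 per bushel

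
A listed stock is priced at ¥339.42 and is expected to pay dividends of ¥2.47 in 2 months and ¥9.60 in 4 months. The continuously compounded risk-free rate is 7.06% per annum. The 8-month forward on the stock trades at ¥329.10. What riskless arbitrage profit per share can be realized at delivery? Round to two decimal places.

PV(dividends) I = 2.47·e^(−0.0706·2/12) + 9.60·e^(−0.0706·4/12) = 11.8178
Fair forward F* = (S − I)·e^(rT) = (339.42 − 11.8178)·e^0.047067 = 327.6022 × 1.048192 = 343.3900
Market ¥329.10 < fair 343.3900: forward underpriced → reverse cash-and-carry (short the stock, invest proceeds at r, pay the dividends, go long the forward).
Profit at T = |F_mkt − F*| = |329.10 − 343.3900| = ¥14.29 per share

¥14.29 per share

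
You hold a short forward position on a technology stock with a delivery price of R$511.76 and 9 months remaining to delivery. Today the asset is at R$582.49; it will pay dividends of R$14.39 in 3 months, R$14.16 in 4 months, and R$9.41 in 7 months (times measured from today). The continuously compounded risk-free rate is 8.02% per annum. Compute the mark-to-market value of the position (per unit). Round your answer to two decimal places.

PV(remaining dividends) I = 14.39·e^(−0.0802·3/12) + 14.16·e^(−0.0802·4/12) + 9.41·e^(−0.0802·7/12) = 36.8707
Current forward F = (S − I)·e^(rT) = (582.49 − 36.8707)·e^(0.0802·9/12) = 545.6193 × 1.061996 = 579.4455
Value (long) = (F − K)·e^(−rT) = (579.4455 − 511.76) × 0.941623 = 63.7342
Short position value = −(long value) = -R$63.73

-R$63.73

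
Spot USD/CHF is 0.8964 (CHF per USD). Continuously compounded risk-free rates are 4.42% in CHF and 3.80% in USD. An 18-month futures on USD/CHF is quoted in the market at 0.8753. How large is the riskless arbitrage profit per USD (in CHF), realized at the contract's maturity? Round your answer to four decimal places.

0.0295 per USD (in CHF)

Fair futures: F* = S·e^(carry·T), with carry = (r_CHF − r_USD) = 0.0442 − 0.0380 = 0.0062
F* = 0.8964 · e^(0.0062 × 18/12) = 0.8964 · e^0.009300 = 0.8964 × 1.009343 = 0.9048
Market 0.8753 < fair 0.9048: forward underpriced → reverse cash-and-carry (short spot, go long the forward).
At maturity, profit = |F_mkt − F*| = |0.8753 − 0.9048| = 0.0295 per USD (in CHF)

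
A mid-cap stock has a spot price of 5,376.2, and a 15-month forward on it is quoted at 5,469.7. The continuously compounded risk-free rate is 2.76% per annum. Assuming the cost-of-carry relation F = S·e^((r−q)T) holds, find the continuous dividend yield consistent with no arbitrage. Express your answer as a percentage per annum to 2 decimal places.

From F = S·e^((r−q)T): (r − q) = ln(F/S)/T
ln(5469.7/5376.2) = ln(1.017391) = 0.017242
(r − q) = 0.017242 / (15/12) = 0.013794
q = r − ln(F/S)/T = 0.0276 − 0.013794 = 0.013806
q = 1.38%

1.38%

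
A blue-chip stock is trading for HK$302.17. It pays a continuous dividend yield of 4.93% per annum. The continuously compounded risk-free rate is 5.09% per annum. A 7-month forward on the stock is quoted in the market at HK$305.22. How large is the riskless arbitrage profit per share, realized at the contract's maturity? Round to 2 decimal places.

HK$2.77 per share

Fair forward: F* = S·e^(carry·T), with carry = (r − q) = 0.0509 − 0.0493 = 0.0016
F* = 302.17 · e^(0.0016 × 7/12) = 302.17 · e^0.000933 = 302.17 × 1.000933 = HK$302.4519
Market HK$305.22 > fair HK$302.4519: forward overpriced → cash-and-carry (buy spot, short the forward).
At maturity, profit = |F_mkt − F*| = |305.22 − 302.4519| = HK$2.77 per share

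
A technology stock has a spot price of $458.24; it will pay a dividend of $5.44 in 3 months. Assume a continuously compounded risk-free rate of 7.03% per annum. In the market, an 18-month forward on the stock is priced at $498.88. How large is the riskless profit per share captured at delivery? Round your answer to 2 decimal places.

PV(dividends) I = 5.44·e^(−0.0703·3/12) = 5.3452
Fair forward F* = (S − I)·e^(rT) = (458.24 − 5.3452)·e^0.105450 = 452.8948 × 1.111211 = 503.2617
Market $498.88 < fair 503.2617: forward underpriced → reverse cash-and-carry (short the stock, invest proceeds at r, pay the dividends, go long the forward).
Profit at T = |F_mkt − F*| = |498.88 − 503.2617| = $4.38 per share

$4.38 per share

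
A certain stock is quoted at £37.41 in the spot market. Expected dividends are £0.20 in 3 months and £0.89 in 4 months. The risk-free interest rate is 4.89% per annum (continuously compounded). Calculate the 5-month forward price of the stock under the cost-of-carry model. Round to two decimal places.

PV(dividends) I = 0.20·e^(−0.0489·3/12) + 0.89·e^(−0.0489·4/12)
I = 0.1976 + 0.8756 = 1.0732
F = (S − I)·e^(rT) = (37.41 − 1.0732) · e^(0.0489·5/12)
= 36.3368 · e^0.020375 = 36.3368 × 1.020584 = £37.08

£37.08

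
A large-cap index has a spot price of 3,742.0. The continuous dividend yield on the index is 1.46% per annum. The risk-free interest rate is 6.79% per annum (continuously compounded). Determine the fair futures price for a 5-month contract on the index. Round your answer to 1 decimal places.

3,826.0

F = S·e^((r − q)T) = 3742.0 · e^((0.0679 − 0.0146) × 5/12)
= 3742.0 · e^0.022208 = 3742.0 × 1.022456
F = 3,826.0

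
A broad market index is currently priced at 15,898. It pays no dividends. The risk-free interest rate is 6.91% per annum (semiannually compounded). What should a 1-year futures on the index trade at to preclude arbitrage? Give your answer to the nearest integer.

F = S · (1+r/2)^(2T)
= 15898 × 1.070294
F = 17,016

17,016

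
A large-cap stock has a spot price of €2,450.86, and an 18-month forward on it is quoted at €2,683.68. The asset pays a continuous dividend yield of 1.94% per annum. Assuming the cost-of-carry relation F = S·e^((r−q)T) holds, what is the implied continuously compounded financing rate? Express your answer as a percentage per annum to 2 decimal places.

7.99%

From F = S·e^((r−q)T): (r − q) = ln(F/S)/T
ln(2683.68/2450.86) = ln(1.094995) = 0.090750
(r − q) = 0.090750 / (18/12) = 0.060500
r = ln(F/S)/T + q = 0.060500 + 0.0194 = 0.079900
r = 7.99%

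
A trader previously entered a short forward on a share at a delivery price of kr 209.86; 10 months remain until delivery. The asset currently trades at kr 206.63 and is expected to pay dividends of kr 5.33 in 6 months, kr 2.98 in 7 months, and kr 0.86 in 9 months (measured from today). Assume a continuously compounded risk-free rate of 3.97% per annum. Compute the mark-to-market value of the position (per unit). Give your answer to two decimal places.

PV(remaining dividends) I = 5.33·e^(−0.0397·6/12) + 2.98·e^(−0.0397·7/12) + 0.86·e^(−0.0397·9/12) = 8.9718
Current forward F = (S − I)·e^(rT) = (206.63 − 8.9718)·e^(0.0397·10/12) = 197.6582 × 1.033637 = 204.3068
Value (long) = (F − K)·e^(−rT) = (204.3068 − 209.86) × 0.967458 = -5.3725
Short position value = −(long value) = kr 5.37

kr 5.37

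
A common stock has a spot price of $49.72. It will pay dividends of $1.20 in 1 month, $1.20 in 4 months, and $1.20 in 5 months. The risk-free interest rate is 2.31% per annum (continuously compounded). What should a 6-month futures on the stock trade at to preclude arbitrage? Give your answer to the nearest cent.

$46.68

PV(dividends) I = 1.20·e^(−0.0231·1/12) + 1.20·e^(−0.0231·4/12) + 1.20·e^(−0.0231·5/12)
I = 1.1977 + 1.1908 + 1.1885 = 3.5770
F = (S − I)·e^(rT) = (49.72 − 3.5770) · e^(0.0231·6/12)
= 46.1430 · e^0.011550 = 46.1430 × 1.011617 = $46.68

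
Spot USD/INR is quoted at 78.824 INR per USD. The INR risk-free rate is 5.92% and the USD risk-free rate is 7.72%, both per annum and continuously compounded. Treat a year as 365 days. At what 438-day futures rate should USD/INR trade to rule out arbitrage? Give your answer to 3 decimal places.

F = S·e^((r_INR − r_USD)T) = 78.824 · e^((0.0592 − 0.0772) × 438/365)
= 78.824 · e^-0.021600 = 78.824 × 0.978632
F = 77.140 INR per USD

77.140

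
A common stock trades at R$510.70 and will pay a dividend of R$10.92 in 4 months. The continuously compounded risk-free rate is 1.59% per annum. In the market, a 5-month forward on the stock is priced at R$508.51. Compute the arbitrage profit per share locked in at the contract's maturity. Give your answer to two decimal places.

PV(dividends) I = 10.92·e^(−0.0159·4/12) = 10.8623
Fair forward F* = (S − I)·e^(rT) = (510.70 − 10.8623)·e^0.006625 = 499.8377 × 1.006647 = 503.1601
Market R$508.51 > fair 503.1601: forward overpriced → cash-and-carry (borrow at r, buy the stock and collect the dividends, short the forward).
Profit at T = |F_mkt − F*| = |508.51 − 503.1601| = R$5.35 per share

R$5.35 per share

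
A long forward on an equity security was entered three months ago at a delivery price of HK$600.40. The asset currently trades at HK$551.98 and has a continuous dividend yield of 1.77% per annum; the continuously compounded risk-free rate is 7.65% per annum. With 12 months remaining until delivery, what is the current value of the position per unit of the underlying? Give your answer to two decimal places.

-HK$13.89

Current fair forward for the remaining 12 months: F = S·e^((r − q)·T), (r − q) = 0.0765 − 0.0177 = 0.0588
F = 551.98 · e^(0.0588 × 12/12) = 551.98 × 1.060563 = 585.4096
Value of long forward = (F − K)·e^(−rT) = (585.4096 − 600.40) · e^(−0.0765·12/12)
= -14.9904 × 0.926353 = -13.89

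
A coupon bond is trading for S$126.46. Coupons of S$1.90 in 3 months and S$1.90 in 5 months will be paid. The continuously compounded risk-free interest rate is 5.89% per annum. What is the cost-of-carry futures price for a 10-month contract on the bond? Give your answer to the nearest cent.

S$128.91

PV(coupons) I = 1.90·e^(−0.0589·3/12) + 1.90·e^(−0.0589·5/12)
I = 1.8722 + 1.8539 = 3.7261
F = (S − I)·e^(rT) = (126.46 − 3.7261) · e^(0.0589·10/12)
= 122.7339 · e^0.049083 = 122.7339 × 1.050308 = S$128.91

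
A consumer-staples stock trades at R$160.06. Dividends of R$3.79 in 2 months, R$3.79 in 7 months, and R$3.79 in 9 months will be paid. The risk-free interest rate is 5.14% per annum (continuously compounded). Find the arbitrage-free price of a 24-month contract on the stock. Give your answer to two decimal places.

PV(dividends) I = 3.79·e^(−0.0514·2/12) + 3.79·e^(−0.0514·7/12) + 3.79·e^(−0.0514·9/12)
I = 3.7577 + 3.6780 + 3.6467 = 11.0824
F = (S − I)·e^(rT) = (160.06 − 11.0824) · e^(0.0514·24/12)
= 148.9776 · e^0.102800 = 148.9776 × 1.108270 = R$165.11

R$165.11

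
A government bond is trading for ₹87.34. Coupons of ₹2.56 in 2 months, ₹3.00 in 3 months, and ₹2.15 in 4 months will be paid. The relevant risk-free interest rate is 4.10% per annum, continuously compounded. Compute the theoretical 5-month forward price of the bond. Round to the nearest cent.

₹81.08

PV(coupons) I = 2.56·e^(−0.0410·2/12) + 3.00·e^(−0.0410·3/12) + 2.15·e^(−0.0410·4/12)
I = 2.5426 + 2.9694 + 2.1208 = 7.6328
F = (S − I)·e^(rT) = (87.34 − 7.6328) · e^(0.0410·5/12)
= 79.7072 · e^0.017083 = 79.7072 × 1.017230 = ₹81.08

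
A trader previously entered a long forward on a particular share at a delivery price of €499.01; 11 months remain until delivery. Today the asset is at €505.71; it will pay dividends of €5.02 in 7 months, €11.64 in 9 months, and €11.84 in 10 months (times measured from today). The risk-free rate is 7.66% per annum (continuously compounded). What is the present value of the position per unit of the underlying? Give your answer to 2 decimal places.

PV(remaining dividends) I = 5.02·e^(−0.0766·7/12) + 11.64·e^(−0.0766·9/12) + 11.84·e^(−0.0766·10/12) = 26.8986
Current forward F = (S − I)·e^(rT) = (505.71 − 26.8986)·e^(0.0766·11/12) = 478.8114 × 1.072741 = 513.6406
Value (long) = (F − K)·e^(−rT) = (513.6406 − 499.01) × 0.932192 = 13.6385
Value = €13.64

€13.64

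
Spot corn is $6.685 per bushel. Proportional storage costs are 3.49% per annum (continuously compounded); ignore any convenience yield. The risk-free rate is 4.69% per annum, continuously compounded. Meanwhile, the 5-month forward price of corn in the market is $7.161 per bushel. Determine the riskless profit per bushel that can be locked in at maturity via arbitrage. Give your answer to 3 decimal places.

$0.244 per bushel

Fair forward: F* = S·e^(carry·T), with carry = (r + u) = 0.0469 + 0.0349 = 0.0818
F* = 6.685 · e^(0.0818 × 5/12) = 6.685 · e^0.034083 = 6.685 × 1.034670 = $6.9168
Market $7.161 > fair $6.9168: forward overpriced → cash-and-carry (buy spot, short the forward).
At maturity, profit = |F_mkt − F*| = |7.161 − 6.9168| = $0.244 per bushel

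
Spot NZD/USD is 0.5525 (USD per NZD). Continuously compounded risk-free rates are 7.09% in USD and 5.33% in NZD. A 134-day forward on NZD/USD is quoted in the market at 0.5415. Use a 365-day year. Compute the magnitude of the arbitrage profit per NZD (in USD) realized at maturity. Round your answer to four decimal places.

Fair forward: F* = S·e^(carry·T), with carry = (r_USD − r_NZD) = 0.0709 − 0.0533 = 0.0176
F* = 0.5525 · e^(0.0176 × 134/365) = 0.5525 · e^0.006461 = 0.5525 × 1.006482 = 0.5561
Market 0.5415 < fair 0.5561: forward underpriced → reverse cash-and-carry (short spot, go long the forward).
At maturity, profit = |F_mkt − F*| = |0.5415 − 0.5561| = 0.0146 per NZD (in USD)

0.0146 per NZD (in USD)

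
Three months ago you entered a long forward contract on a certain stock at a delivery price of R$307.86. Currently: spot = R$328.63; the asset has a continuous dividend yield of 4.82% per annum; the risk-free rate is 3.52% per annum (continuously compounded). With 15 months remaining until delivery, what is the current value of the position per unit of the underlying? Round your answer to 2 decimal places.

Current fair forward for the remaining 15 months: F = S·e^((r − q)·T), (r − q) = 0.0352 − 0.0482 = -0.0130
F = 328.63 · e^(-0.0130 × 15/12) = 328.63 × 0.983881 = 323.3328
Value of long forward = (F − K)·e^(−rT) = (323.3328 − 307.86) · e^(−0.0352·15/12)
= 15.4728 × 0.956954 = 14.81

R$14.81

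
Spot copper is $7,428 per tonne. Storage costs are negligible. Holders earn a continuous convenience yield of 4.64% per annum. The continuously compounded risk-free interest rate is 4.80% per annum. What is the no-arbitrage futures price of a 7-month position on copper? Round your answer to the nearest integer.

$7,435 per tonne

Net carry = r + u − y = 0.0480 + 0.0000 − 0.0464 = 0.0016
F = S·e^((r+u−y)T) = 7428 · e^(0.0016 × 7/12) = 7428 · e^0.000933
= 7428 × 1.000933 = $7,435 per tonne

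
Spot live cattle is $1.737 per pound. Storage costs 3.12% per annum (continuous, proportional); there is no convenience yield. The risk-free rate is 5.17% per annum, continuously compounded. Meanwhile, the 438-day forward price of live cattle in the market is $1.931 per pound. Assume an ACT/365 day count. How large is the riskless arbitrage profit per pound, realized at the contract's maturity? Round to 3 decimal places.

Fair forward: F* = S·e^(carry·T), with carry = (r + u) = 0.0517 + 0.0312 = 0.0829
F* = 1.737 · e^(0.0829 × 438/365) = 1.737 · e^0.099480 = 1.737 × 1.104596 = $1.9187
Market $1.931 > fair $1.9187: forward overpriced → cash-and-carry (buy spot, short the forward).
At maturity, profit = |F_mkt − F*| = |1.931 − 1.9187| = $0.012 per pound

$0.012 per pound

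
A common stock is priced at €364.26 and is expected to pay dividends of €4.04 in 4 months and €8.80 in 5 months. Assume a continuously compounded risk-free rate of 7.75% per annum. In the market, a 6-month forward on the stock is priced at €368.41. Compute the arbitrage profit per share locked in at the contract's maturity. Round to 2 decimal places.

€2.71 per share

PV(dividends) I = 4.04·e^(−0.0775·4/12) + 8.80·e^(−0.0775·5/12) = 12.4573
Fair forward F* = (S − I)·e^(rT) = (364.26 − 12.4573)·e^0.038750 = 351.8027 × 1.039511 = 365.7028
Market €368.41 > fair 365.7028: forward overpriced → cash-and-carry (borrow at r, buy the stock and collect the dividends, short the forward).
Profit at T = |F_mkt − F*| = |368.41 − 365.7028| = €2.71 per share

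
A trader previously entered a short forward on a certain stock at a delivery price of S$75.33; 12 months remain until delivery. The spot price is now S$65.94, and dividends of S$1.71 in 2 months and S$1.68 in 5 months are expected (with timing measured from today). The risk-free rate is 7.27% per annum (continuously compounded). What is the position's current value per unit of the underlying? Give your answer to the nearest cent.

PV(remaining dividends) I = 1.71·e^(−0.0727·2/12) + 1.68·e^(−0.0727·5/12) = 3.3193
Current forward F = (S − I)·e^(rT) = (65.94 − 3.3193)·e^(0.0727·12/12) = 62.6207 × 1.075408 = 67.3428
Value (long) = (F − K)·e^(−rT) = (67.3428 − 75.33) × 0.929880 = -7.4271
Short position value = −(long value) = S$7.43

S$7.43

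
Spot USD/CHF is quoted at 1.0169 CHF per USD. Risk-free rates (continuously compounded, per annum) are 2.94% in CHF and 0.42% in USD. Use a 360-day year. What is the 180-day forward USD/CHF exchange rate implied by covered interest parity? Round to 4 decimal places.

1.0298

F = S·e^((r_CHF − r_USD)T) = 1.0169 · e^((0.0294 − 0.0042) × 180/360)
= 1.0169 · e^0.012600 = 1.0169 × 1.012680
F = 1.0298 CHF per USD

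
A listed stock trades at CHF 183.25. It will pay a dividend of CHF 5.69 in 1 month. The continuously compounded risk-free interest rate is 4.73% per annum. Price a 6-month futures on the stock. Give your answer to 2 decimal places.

CHF 181.83

PV(dividends) I = 5.69·e^(−0.0473·1/12)
I = 5.6676
F = (S − I)·e^(rT) = (183.25 − 5.6676) · e^(0.0473·6/12)
= 177.5824 · e^0.023650 = 177.5824 × 1.023932 = CHF 181.83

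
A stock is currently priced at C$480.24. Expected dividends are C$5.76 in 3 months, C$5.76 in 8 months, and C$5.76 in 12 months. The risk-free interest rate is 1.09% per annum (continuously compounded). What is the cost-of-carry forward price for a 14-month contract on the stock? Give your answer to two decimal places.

PV(dividends) I = 5.76·e^(−0.0109·3/12) + 5.76·e^(−0.0109·8/12) + 5.76·e^(−0.0109·12/12)
I = 5.7443 + 5.7183 + 5.6976 = 17.1602
F = (S − I)·e^(rT) = (480.24 − 17.1602) · e^(0.0109·14/12)
= 463.0798 · e^0.012717 = 463.0798 × 1.012798 = C$469.01

C$469.01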